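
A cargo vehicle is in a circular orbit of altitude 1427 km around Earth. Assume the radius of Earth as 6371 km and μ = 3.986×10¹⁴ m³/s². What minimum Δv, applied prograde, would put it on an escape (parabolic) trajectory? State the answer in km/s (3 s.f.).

Δv ≈ 2.96 km/s

r = 6371 + 1427 = 7798.0 km = 7.7980×10⁶ m.
Circular speed v_c = √(μ/r) = 7150 m/s.
Escape speed v_esc = √(2μ/r) = √2 × v_c = 10110 m/s.
Δv = v_esc − v_c = 2961 m/s = 2.961 km/s.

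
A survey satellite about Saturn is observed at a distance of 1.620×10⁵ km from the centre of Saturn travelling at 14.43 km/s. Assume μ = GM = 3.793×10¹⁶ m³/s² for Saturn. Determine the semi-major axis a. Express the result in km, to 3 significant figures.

r = 1.620×10⁸ m.
Specific orbital energy ε = v²/2 − μ/r = (14430)²/2 − 3.793×10¹⁶/1.620×10⁸ = -1.300×10⁸ J/kg.
Since ε = −μ/(2a), a = −μ/(2ε) = 1.459×10⁸ m = 1.4586×10⁵ km.

a ≈ 1.46×10⁵ km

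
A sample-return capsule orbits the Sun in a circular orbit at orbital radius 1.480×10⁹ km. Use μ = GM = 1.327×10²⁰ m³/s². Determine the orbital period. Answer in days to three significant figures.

r = 1.480×10⁹ km = 1.480×10¹² m.
Kepler's third law: T = 2π√(r³/μ) = 2π√((1.480×10¹²)³ / 1.327×10²⁰).
r³/μ = 2.443×10¹⁶ s², so T = 2π × 1.563×10⁸ = 9.821×10⁸ s.
Converting: 9.821×10⁸ s ÷ 86400 = 11370 days.

T ≈ 11400 days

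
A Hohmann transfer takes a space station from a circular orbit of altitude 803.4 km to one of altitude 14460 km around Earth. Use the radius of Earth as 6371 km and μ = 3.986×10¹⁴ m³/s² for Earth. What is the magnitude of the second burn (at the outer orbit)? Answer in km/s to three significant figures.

r₁ = 6371 + 803.4 = 7174.4 km = 7.1744×10⁶ m.
r₂ = 6371 + 14460 = 20831 km = 2.0831×10⁷ m.
Transfer ellipse a_t = (r₁ + r₂)/2 = 1.400×10⁷ m.
At r₁: circular v_c1 = √(μ/r₁) = 7454 m/s; transfer-perigee v_p = √[μ(2/r₁ − 1/a_t)] = 9091 m/s.
At r₂: circular v_c2 = √(μ/r₂) = 4374 m/s; transfer-apogee v_a = √[μ(2/r₂ − 1/a_t)] = 3131 m/s.
Δv₂ = v_c2 − v_a = 1243 m/s.
= 1.243 km/s.

Δv ≈ 1.24 km/s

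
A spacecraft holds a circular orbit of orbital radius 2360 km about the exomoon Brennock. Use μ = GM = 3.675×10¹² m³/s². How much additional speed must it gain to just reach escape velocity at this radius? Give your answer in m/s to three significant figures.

r = 2360 km = 2.360×10⁶ m.
Circular speed v_c = √(μ/r) = 1248 m/s.
Escape speed v_esc = √(2μ/r) = √2 × v_c = 1765 m/s.
Δv = v_esc − v_c = 516.9 m/s.

Δv ≈ 517 m/s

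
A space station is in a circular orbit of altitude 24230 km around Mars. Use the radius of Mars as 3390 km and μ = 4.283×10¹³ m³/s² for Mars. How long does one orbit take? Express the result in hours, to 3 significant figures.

r = 3390 + 24230 = 27620 km = 2.7620×10⁷ m.
Kepler's third law: T = 2π√(r³/μ) = 2π√((2.762×10⁷)³ / 4.283×10¹³).
r³/μ = 4.920×10⁸ s², so T = 2π × 2.218×10⁴ = 1.394×10⁵ s.
Converting: 1.394×10⁵ s ÷ 3600 = 38.71 hours.

T ≈ 38.7 hours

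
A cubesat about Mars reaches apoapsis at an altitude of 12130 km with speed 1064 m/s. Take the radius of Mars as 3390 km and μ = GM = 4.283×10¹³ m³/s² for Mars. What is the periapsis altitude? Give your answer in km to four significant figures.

r_a = 3390 + 12130 = 15520 km = 1.552×10⁷ m.
Specific energy ε = v²/2 − μ/r = -2.194×10⁶ J/kg, so a = −μ/(2ε) = 9.762×10⁶ m.
The apsides satisfy r_p + r_a = 2a, so the periapsis radius is 2a − r_a = 4.005×10⁶ m = 4004.8 km.
Periapsis altitude = 4004.8 − 3390 = 614.83 km.

periapsis altitude ≈ 614.8 km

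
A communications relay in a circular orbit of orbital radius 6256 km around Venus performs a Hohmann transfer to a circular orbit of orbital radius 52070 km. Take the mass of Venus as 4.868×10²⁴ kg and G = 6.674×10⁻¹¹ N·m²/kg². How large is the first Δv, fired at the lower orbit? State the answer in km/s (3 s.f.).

Δv ≈ 2.42 km/s

μ = GM = 6.674×10⁻¹¹ × 4.868×10²⁴ = 3.249×10¹⁴ m³/s².
r₁ = 6256 km = 6.256×10⁶ m.
r₂ = 52070 km = 5.207×10⁷ m.
Transfer ellipse a_t = (r₁ + r₂)/2 = 2.916×10⁷ m.
At r₁: circular v_c1 = √(μ/r₁) = 7206 m/s; transfer-periapsis v_p = √[μ(2/r₁ − 1/a_t)] = 9629 m/s.
Δv₁ = v_p − v_c1 = 2423 m/s.
= 2.423 km/s.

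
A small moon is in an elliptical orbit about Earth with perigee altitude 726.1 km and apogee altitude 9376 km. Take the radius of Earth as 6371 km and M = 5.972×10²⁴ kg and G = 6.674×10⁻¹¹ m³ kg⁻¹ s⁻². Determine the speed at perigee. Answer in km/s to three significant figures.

v ≈ 8.80 km/s

μ = GM = 6.674×10⁻¹¹ × 5.972×10²⁴ = 3.986×10¹⁴ m³/s².
r_p = 6371 + 726.1 = 7097.1 km = 7.0971×10⁶ m.
r_a = 6371 + 9376 = 15747 km = 1.5747×10⁷ m.
Semi-major axis a = (r_p + r_a)/2 = 11422 km = 1.142×10⁷ m.
Vis-viva: v² = μ(2/r − 1/a) = 3.986×10¹⁴ × (2.818×10⁻⁷ − 8.755×10⁻⁸) = 7.742×10⁷ m²/s².
v = 8799 m/s = 8.799 km/s.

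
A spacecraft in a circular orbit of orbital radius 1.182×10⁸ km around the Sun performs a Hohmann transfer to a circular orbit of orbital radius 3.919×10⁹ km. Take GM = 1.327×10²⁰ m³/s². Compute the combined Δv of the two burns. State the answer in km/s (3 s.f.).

Δv_total ≈ 17.6 km/s

r₁ = 1.182×10⁸ km = 1.182×10¹¹ m.
r₂ = 3.919×10⁹ km = 3.919×10¹² m.
Transfer ellipse a_t = (r₁ + r₂)/2 = 2.019×10¹² m.
At r₁: circular v_c1 = √(μ/r₁) = 33510 m/s; transfer-perihelion v_p = √[μ(2/r₁ − 1/a_t)] = 46690 m/s.
Δv₁ = v_p − v_c1 = 13180 m/s.
At r₂: circular v_c2 = √(μ/r₂) = 5819 m/s; transfer-aphelion v_a = √[μ(2/r₂ − 1/a_t)] = 1408 m/s.
Δv₂ = v_c2 − v_a = 4411 m/s.
Total Δv = Δv₁ + Δv₂ = 17590 m/s = 17.59 km/s.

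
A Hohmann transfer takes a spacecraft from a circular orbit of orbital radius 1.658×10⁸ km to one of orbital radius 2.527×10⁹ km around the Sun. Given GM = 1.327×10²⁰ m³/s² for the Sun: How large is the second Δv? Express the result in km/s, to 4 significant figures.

r₁ = 1.658×10⁸ km = 1.658×10¹¹ m.
r₂ = 2.527×10⁹ km = 2.527×10¹² m.
Transfer ellipse a_t = (r₁ + r₂)/2 = 1.346×10¹² m.
At r₁: circular v_c1 = √(μ/r₁) = 28290 m/s; transfer-perihelion v_p = √[μ(2/r₁ − 1/a_t)] = 38760 m/s.
At r₂: circular v_c2 = √(μ/r₂) = 7247 m/s; transfer-aphelion v_a = √[μ(2/r₂ − 1/a_t)] = 2543 m/s.
Δv₂ = v_c2 − v_a = 4704 m/s.
= 4.704 km/s.

Δv ≈ 4.704 km/s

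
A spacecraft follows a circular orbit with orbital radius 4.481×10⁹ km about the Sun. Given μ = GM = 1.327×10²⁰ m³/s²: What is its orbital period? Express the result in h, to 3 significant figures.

T ≈ 1440000 h

r = 4.481×10⁹ km = 4.481×10¹² m.
Kepler's third law: T = 2π√(r³/μ) = 2π√((4.481×10¹²)³ / 1.327×10²⁰).
r³/μ = 6.780×10¹⁷ s², so T = 2π × 8.234×10⁸ = 5.174×10⁹ s.
Converting: 5.174×10⁹ s ÷ 3600 = 1.437×10⁶ h.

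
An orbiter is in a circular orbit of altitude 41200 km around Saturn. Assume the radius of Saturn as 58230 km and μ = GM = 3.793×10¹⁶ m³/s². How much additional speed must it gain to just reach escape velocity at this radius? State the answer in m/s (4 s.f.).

Δv ≈ 8090 m/s

r = 58230 + 41200 = 99430 km = 9.9430×10⁷ m.
Circular speed v_c = √(μ/r) = 19530 m/s.
Escape speed v_esc = √(2μ/r) = √2 × v_c = 27620 m/s.
Δv = v_esc − v_c = 8090 m/s.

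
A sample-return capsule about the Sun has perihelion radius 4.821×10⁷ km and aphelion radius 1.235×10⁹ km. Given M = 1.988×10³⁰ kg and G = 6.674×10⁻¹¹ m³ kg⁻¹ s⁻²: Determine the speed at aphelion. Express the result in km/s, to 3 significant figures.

μ = GM = 6.674×10⁻¹¹ × 1.988×10³⁰ = 1.327×10²⁰ m³/s².
Semi-major axis a = (r_p + r_a)/2 = 6.4160×10⁸ km = 6.416×10¹¹ m.
Vis-viva: v² = μ(2/r − 1/a) = 1.327×10²⁰ × (1.619×10⁻¹² − 1.559×10⁻¹²) = 8.072×10⁶ m²/s².
v = 2841 m/s = 2.841 km/s.

v ≈ 2.84 km/s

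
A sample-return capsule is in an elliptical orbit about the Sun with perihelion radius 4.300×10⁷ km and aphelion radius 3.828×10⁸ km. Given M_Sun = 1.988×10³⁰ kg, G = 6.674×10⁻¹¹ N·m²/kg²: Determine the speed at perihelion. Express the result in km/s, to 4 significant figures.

v ≈ 74.48 km/s

μ = GM = 6.674×10⁻¹¹ × 1.988×10³⁰ = 1.327×10²⁰ m³/s².
Semi-major axis a = (r_p + r_a)/2 = 2.1290×10⁸ km = 2.129×10¹¹ m.
Vis-viva: v² = μ(2/r − 1/a) = 1.327×10²⁰ × (4.651×10⁻¹¹ − 4.697×10⁻¹²) = 5.548×10⁹ m²/s².
v = 74480 m/s = 74.48 km/s.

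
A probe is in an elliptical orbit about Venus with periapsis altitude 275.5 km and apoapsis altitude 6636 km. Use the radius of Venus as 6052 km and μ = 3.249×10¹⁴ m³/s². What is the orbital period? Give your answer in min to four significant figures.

r_p = 6052 + 275.5 = 6327.5 km = 6.3275×10⁶ m.
r_a = 6052 + 6636 = 12688 km = 1.2688×10⁷ m.
Semi-major axis a = (r_p + r_a)/2 = (6327.5 + 12688)/2 = 9507.8 km = 9.508×10⁶ m.
By Kepler's third law T = 2π√(a³/μ) = 2π × 1.626×10³ = 1.022×10⁴ s.
= 170.3 min.

T ≈ 170.3 min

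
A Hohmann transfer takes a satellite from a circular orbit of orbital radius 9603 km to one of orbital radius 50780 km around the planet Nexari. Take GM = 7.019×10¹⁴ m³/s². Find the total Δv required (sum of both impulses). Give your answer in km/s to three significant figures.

r₁ = 9603 km = 9.603×10⁶ m.
r₂ = 50780 km = 5.078×10⁷ m.
Transfer ellipse a_t = (r₁ + r₂)/2 = 3.019×10⁷ m.
At r₁: circular v_c1 = √(μ/r₁) = 8549 m/s; transfer-periapsis v_p = √[μ(2/r₁ − 1/a_t)] = 11090 m/s.
Δv₁ = v_p − v_c1 = 2538 m/s.
At r₂: circular v_c2 = √(μ/r₂) = 3718 m/s; transfer-apoapsis v_a = √[μ(2/r₂ − 1/a_t)] = 2097 m/s.
Δv₂ = v_c2 − v_a = 1621 m/s.
Total Δv = Δv₁ + Δv₂ = 4159 m/s = 4.159 km/s.

Δv_total ≈ 4.16 km/s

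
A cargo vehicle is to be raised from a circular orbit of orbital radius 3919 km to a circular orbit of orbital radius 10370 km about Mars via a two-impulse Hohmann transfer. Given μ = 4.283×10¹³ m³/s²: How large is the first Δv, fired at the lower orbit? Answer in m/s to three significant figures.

Δv ≈ 677 m/s

r₁ = 3919 km = 3.919×10⁶ m.
r₂ = 10370 km = 1.037×10⁷ m.
Transfer ellipse a_t = (r₁ + r₂)/2 = 7.144×10⁶ m.
At r₁: circular v_c1 = √(μ/r₁) = 3306 m/s; transfer-periapsis v_p = √[μ(2/r₁ − 1/a_t)] = 3983 m/s.
Δv₁ = v_p − v_c1 = 676.9 m/s.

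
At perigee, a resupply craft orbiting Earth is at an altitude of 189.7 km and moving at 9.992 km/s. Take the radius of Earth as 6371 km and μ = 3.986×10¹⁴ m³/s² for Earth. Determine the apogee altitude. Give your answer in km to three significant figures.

apogee altitude ≈ 23900 km

r_p = 6371 + 189.7 = 6560.7 km = 6.561×10⁶ m.
Specific energy ε = v²/2 − μ/r = -1.084×10⁷ J/kg, so a = −μ/(2ε) = 1.839×10⁷ m.
The apsides satisfy r_p + r_a = 2a, so the apogee radius is 2a − r_p = 3.023×10⁷ m = 30225 km.
Apogee altitude = 30225 − 6371 = 23854 km.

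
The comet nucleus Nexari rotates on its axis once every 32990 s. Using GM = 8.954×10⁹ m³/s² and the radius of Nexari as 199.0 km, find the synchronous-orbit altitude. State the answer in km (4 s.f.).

h_sync ≈ 428.3 km

A synchronous orbit has period T, so by Kepler's third law a = (μT²/4π²)^(1/3).
μT²/4π² = 8.954×10⁹ × (3.299×10⁴)² / 39.48 = 2.468×10¹⁷ m³.
a = 6.273×10⁵ m = 627.30 km.
Altitude h = a − R = 627.30 − 199.0 = 428.30 km.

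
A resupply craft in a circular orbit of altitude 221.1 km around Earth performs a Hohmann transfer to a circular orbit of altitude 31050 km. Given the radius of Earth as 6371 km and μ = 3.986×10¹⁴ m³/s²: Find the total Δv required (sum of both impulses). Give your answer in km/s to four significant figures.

r₁ = 6371 + 221.1 = 6592.1 km = 6.5921×10⁶ m.
r₂ = 6371 + 31050 = 37421 km = 3.7421×10⁷ m.
Transfer ellipse a_t = (r₁ + r₂)/2 = 2.201×10⁷ m.
At r₁: circular v_c1 = √(μ/r₁) = 7776 m/s; transfer-perigee v_p = √[μ(2/r₁ − 1/a_t)] = 10140 m/s.
Δv₁ = v_p − v_c1 = 2364 m/s.
At r₂: circular v_c2 = √(μ/r₂) = 3264 m/s; transfer-apogee v_a = √[μ(2/r₂ − 1/a_t)] = 1786 m/s.
Δv₂ = v_c2 − v_a = 1477 m/s.
Total Δv = Δv₁ + Δv₂ = 3841 m/s = 3.841 km/s.

Δv_total ≈ 3.841 km/s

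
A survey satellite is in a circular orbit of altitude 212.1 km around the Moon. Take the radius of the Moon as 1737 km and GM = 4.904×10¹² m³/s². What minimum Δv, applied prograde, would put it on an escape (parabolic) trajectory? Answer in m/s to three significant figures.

Δv ≈ 657 m/s

r = 1737 + 212.1 = 1949.1 km = 1.9491×10⁶ m.
Circular speed v_c = √(μ/r) = 1586 m/s.
Escape speed v_esc = √(2μ/r) = √2 × v_c = 2243 m/s.
Δv = v_esc − v_c = 657.0 m/s.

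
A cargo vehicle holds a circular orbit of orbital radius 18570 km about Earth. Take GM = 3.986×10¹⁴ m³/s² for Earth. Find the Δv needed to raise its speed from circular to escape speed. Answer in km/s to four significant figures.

r = 18570 km = 1.857×10⁷ m.
Circular speed v_c = √(μ/r) = 4633 m/s.
Escape speed v_esc = √(2μ/r) = √2 × v_c = 6552 m/s.
Δv = v_esc − v_c = 1919 m/s = 1.919 km/s.

Δv ≈ 1.919 km/s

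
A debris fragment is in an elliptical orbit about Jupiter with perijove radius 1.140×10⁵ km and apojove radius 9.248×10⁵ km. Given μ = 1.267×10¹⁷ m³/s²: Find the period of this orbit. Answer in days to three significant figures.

T ≈ 2.42 days

Semi-major axis a = (r_p + r_a)/2 = (1.1400×10⁵ + 9.2480×10⁵)/2 = 5.1940×10⁵ km = 5.194×10⁸ m.
By Kepler's third law T = 2π√(a³/μ) = 2π × 3.326×10⁴ = 2.090×10⁵ s.
= 2.418 days.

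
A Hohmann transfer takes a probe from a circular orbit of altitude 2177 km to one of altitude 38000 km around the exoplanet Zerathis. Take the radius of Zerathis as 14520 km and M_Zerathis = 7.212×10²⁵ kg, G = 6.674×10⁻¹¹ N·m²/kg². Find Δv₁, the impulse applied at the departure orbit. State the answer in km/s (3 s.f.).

μ = GM = 6.674×10⁻¹¹ × 7.212×10²⁵ = 4.813×10¹⁵ m³/s².
r₁ = 14520 + 2177 = 16697 km = 1.6697×10⁷ m.
r₂ = 14520 + 38000 = 52520 km = 5.2520×10⁷ m.
Transfer ellipse a_t = (r₁ + r₂)/2 = 3.461×10⁷ m.
At r₁: circular v_c1 = √(μ/r₁) = 16980 m/s; transfer-periapsis v_p = √[μ(2/r₁ − 1/a_t)] = 20920 m/s.
Δv₁ = v_p − v_c1 = 3937 m/s.
= 3.937 km/s.

Δv ≈ 3.94 km/s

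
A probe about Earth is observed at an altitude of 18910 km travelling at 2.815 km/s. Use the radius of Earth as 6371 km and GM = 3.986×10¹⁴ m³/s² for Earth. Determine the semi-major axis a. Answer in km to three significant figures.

r = 6371 + 18910 = 25281 km = 2.528×10⁷ m.
Specific orbital energy ε = v²/2 − μ/r = (2815)²/2 − 3.986×10¹⁴/2.528×10⁷ = -1.180×10⁷ J/kg.
Since ε = −μ/(2a), a = −μ/(2ε) = 1.688×10⁷ m = 16883 km.

a ≈ 16900 km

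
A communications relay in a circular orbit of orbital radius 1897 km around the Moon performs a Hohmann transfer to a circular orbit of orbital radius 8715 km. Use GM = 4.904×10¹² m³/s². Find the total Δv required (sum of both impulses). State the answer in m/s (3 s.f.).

Δv_total ≈ 754 m/s

r₁ = 1897 km = 1.897×10⁶ m.
r₂ = 8715 km = 8.715×10⁶ m.
Transfer ellipse a_t = (r₁ + r₂)/2 = 5.306×10⁶ m.
At r₁: circular v_c1 = √(μ/r₁) = 1608 m/s; transfer-perilune v_p = √[μ(2/r₁ − 1/a_t)] = 2061 m/s.
Δv₁ = v_p − v_c1 = 452.8 m/s.
At r₂: circular v_c2 = √(μ/r₂) = 750.1 m/s; transfer-apolune v_a = √[μ(2/r₂ − 1/a_t)] = 448.5 m/s.
Δv₂ = v_c2 − v_a = 301.6 m/s.
Total Δv = Δv₁ + Δv₂ = 754.4 m/s.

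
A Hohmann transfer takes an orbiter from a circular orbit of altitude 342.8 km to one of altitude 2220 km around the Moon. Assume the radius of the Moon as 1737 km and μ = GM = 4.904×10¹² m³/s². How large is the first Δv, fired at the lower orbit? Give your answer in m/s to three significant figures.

Δv ≈ 223 m/s

r₁ = 1737 + 342.8 = 2079.8 km = 2.0798×10⁶ m.
r₂ = 1737 + 2220 = 3957.0 km = 3.9570×10⁶ m.
Transfer ellipse a_t = (r₁ + r₂)/2 = 3.018×10⁶ m.
At r₁: circular v_c1 = √(μ/r₁) = 1536 m/s; transfer-perilune v_p = √[μ(2/r₁ − 1/a_t)] = 1758 m/s.
Δv₁ = v_p − v_c1 = 222.6 m/s.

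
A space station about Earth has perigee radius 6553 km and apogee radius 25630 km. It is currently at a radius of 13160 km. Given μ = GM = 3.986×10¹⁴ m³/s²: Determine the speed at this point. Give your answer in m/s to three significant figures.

Semi-major axis a = (r_p + r_a)/2 = 16092 km = 1.609×10⁷ m.
Vis-viva: v² = μ(2/r − 1/a) = 3.986×10¹⁴ × (1.520×10⁻⁷ − 6.214×10⁻⁸) = 3.581×10⁷ m²/s².
v = 5984 m/s.

v ≈ 5980 m/s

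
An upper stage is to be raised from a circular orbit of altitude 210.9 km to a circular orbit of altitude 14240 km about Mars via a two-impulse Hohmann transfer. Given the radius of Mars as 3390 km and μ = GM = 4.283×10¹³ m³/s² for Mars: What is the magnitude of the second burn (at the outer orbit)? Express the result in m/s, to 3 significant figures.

r₁ = 3390 + 210.9 = 3600.9 km = 3.6009×10⁶ m.
r₂ = 3390 + 14240 = 17630 km = 1.7630×10⁷ m.
Transfer ellipse a_t = (r₁ + r₂)/2 = 1.062×10⁷ m.
At r₁: circular v_c1 = √(μ/r₁) = 3449 m/s; transfer-periapsis v_p = √[μ(2/r₁ − 1/a_t)] = 4445 m/s.
At r₂: circular v_c2 = √(μ/r₂) = 1559 m/s; transfer-apoapsis v_a = √[μ(2/r₂ − 1/a_t)] = 907.8 m/s.
Δv₂ = v_c2 − v_a = 650.9 m/s.

Δv ≈ 651 m/s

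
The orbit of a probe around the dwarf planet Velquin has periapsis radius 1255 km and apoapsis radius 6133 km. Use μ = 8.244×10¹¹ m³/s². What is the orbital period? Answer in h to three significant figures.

Semi-major axis a = (r_p + r_a)/2 = (1255.0 + 6133.0)/2 = 3694.0 km = 3.694×10⁶ m.
By Kepler's third law T = 2π√(a³/μ) = 2π × 7.819×10³ = 4.913×10⁴ s.
= 13.65 h.

T ≈ 13.6 h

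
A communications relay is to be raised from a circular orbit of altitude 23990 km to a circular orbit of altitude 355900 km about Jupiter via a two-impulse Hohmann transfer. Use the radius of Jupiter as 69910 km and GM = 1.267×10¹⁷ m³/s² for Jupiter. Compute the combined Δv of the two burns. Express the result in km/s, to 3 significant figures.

Δv_total ≈ 17.2 km/s

r₁ = 69910 + 23990 = 93900 km = 9.3900×10⁷ m.
r₂ = 69910 + 355900 = 425810 km = 4.2581×10⁸ m.
Transfer ellipse a_t = (r₁ + r₂)/2 = 2.599×10⁸ m.
At r₁: circular v_c1 = √(μ/r₁) = 36730 m/s; transfer-perijove v_p = √[μ(2/r₁ − 1/a_t)] = 47020 m/s.
Δv₁ = v_p − v_c1 = 10290 m/s.
At r₂: circular v_c2 = √(μ/r₂) = 17250 m/s; transfer-apojove v_a = √[μ(2/r₂ − 1/a_t)] = 10370 m/s.
Δv₂ = v_c2 − v_a = 6880 m/s.
Total Δv = Δv₁ + Δv₂ = 17170 m/s = 17.17 km/s.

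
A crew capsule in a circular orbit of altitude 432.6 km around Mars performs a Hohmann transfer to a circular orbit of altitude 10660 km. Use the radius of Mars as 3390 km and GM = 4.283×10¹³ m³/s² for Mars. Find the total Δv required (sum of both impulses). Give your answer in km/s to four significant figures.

Δv_total ≈ 1.454 km/s

r₁ = 3390 + 432.6 = 3822.6 km = 3.8226×10⁶ m.
r₂ = 3390 + 10660 = 14050 km = 1.4050×10⁷ m.
Transfer ellipse a_t = (r₁ + r₂)/2 = 8.936×10⁶ m.
At r₁: circular v_c1 = √(μ/r₁) = 3347 m/s; transfer-periapsis v_p = √[μ(2/r₁ − 1/a_t)] = 4197 m/s.
Δv₁ = v_p − v_c1 = 849.8 m/s.
At r₂: circular v_c2 = √(μ/r₂) = 1746 m/s; transfer-apoapsis v_a = √[μ(2/r₂ − 1/a_t)] = 1142 m/s.
Δv₂ = v_c2 − v_a = 604.0 m/s.
Total Δv = Δv₁ + Δv₂ = 1454 m/s = 1.454 km/s.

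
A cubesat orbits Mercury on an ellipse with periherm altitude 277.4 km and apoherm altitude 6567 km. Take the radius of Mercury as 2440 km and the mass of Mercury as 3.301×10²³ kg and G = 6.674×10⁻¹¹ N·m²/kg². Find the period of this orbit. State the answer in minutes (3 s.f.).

T ≈ 317 minutes

μ = GM = 6.674×10⁻¹¹ × 3.301×10²³ = 2.203×10¹³ m³/s².
r_p = 2440 + 277.4 = 2717.4 km = 2.7174×10⁶ m.
r_a = 2440 + 6567 = 9007.0 km = 9.0070×10⁶ m.
Semi-major axis a = (r_p + r_a)/2 = (2717.4 + 9007.0)/2 = 5862.2 km = 5.862×10⁶ m.
By Kepler's third law T = 2π√(a³/μ) = 2π × 3.024×10³ = 1.900×10⁴ s.
= 316.7 minutes.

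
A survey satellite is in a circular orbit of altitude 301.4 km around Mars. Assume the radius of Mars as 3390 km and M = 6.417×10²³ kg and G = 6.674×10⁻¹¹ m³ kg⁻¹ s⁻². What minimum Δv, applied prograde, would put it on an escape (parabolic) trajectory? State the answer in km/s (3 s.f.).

Δv ≈ 1.41 km/s

μ = GM = 6.674×10⁻¹¹ × 6.417×10²³ = 4.283×10¹³ m³/s².
r = 3390 + 301.4 = 3691.4 km = 3.6914×10⁶ m.
Circular speed v_c = √(μ/r) = 3406 m/s.
Escape speed v_esc = √(2μ/r) = √2 × v_c = 4817 m/s.
Δv = v_esc − v_c = 1411 m/s = 1.411 km/s.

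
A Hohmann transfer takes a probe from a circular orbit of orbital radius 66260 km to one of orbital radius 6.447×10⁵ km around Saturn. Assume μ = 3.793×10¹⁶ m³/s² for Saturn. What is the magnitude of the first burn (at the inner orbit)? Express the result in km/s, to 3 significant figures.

r₁ = 66260 km = 6.626×10⁷ m.
r₂ = 6.447×10⁵ km = 6.447×10⁸ m.
Transfer ellipse a_t = (r₁ + r₂)/2 = 3.555×10⁸ m.
At r₁: circular v_c1 = √(μ/r₁) = 23930 m/s; transfer-perikrone v_p = √[μ(2/r₁ − 1/a_t)] = 32220 m/s.
Δv₁ = v_p − v_c1 = 8295 m/s.
= 8.295 km/s.

Δv ≈ 8.30 km/s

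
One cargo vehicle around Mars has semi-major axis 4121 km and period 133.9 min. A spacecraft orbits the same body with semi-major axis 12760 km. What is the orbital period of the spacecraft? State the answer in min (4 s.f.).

Kepler's third law: T² ∝ a³, so T₂ = T₁ (a₂/a₁)^(3/2).
a₂/a₁ = 3.096, (a₂/a₁)^(3/2) = 5.448.
T₂ = 133.9 × 5.448 = 729.5 min.

T₂ ≈ 729.5 min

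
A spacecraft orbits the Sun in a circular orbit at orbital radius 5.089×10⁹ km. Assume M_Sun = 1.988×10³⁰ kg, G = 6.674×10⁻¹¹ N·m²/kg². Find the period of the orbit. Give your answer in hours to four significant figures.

μ = GM = 6.674×10⁻¹¹ × 1.988×10³⁰ = 1.327×10²⁰ m³/s².
r = 5.089×10⁹ km = 5.089×10¹² m.
Kepler's third law: T = 2π√(r³/μ) = 2π√((5.089×10¹²)³ / 1.327×10²⁰).
r³/μ = 9.933×10¹⁷ s², so T = 2π × 9.967×10⁸ = 6.262×10⁹ s.
Converting: 6.262×10⁹ s ÷ 3600 = 1.740×10⁶ hours.

T ≈ 1740000 hours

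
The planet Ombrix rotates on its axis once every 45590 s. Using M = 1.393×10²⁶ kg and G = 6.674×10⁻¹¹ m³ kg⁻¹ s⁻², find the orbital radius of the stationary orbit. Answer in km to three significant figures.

r_sync ≈ 78800 km

μ = GM = 6.674×10⁻¹¹ × 1.393×10²⁶ = 9.297×10¹⁵ m³/s².
A synchronous orbit has period T, so by Kepler's third law a = (μT²/4π²)^(1/3).
μT²/4π² = 9.297×10¹⁵ × (4.559×10⁴)² / 39.48 = 4.895×10²³ m³.
a = 7.881×10⁷ m = 78808 km.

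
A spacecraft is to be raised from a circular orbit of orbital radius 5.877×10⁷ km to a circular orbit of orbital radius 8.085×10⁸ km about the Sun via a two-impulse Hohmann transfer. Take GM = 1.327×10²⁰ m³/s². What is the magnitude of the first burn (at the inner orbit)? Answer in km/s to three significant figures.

Δv ≈ 17.4 km/s

r₁ = 5.877×10⁷ km = 5.877×10¹⁰ m.
r₂ = 8.085×10⁸ km = 8.085×10¹¹ m.
Transfer ellipse a_t = (r₁ + r₂)/2 = 4.336×10¹¹ m.
At r₁: circular v_c1 = √(μ/r₁) = 47520 m/s; transfer-perihelion v_p = √[μ(2/r₁ − 1/a_t)] = 64880 m/s.
Δv₁ = v_p − v_c1 = 17370 m/s.
= 17.37 km/s.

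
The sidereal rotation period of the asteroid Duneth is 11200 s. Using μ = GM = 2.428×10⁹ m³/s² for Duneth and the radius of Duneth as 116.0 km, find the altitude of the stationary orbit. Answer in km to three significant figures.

A synchronous orbit has period T, so by Kepler's third law a = (μT²/4π²)^(1/3).
μT²/4π² = 2.428×10⁹ × (1.120×10⁴)² / 39.48 = 7.715×10¹⁵ m³.
a = 1.976×10⁵ m = 197.59 km.
Altitude h = a − R = 197.59 − 116.0 = 81.595 km.

h_sync ≈ 81.6 km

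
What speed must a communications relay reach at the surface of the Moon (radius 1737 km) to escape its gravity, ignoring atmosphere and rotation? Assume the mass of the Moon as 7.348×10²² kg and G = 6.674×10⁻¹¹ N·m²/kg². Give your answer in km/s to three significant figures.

v_esc ≈ 2.38 km/s

μ = GM = 6.674×10⁻¹¹ × 7.348×10²² = 4.904×10¹² m³/s².
r = R = 1.737×10⁶ m.
Escape speed v_esc = √(2μ/r) = √(2 × 4.904×10¹² / 1.737×10⁶) = √(5.647×10⁶) = 2376 m/s.
= 2.376 km/s.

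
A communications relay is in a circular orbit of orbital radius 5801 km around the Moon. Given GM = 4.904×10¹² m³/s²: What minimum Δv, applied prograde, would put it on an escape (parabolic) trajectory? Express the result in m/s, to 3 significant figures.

Δv ≈ 381 m/s

r = 5801 km = 5.801×10⁶ m.
Circular speed v_c = √(μ/r) = 919.4 m/s.
Escape speed v_esc = √(2μ/r) = √2 × v_c = 1300 m/s.
Δv = v_esc − v_c = 380.8 m/s.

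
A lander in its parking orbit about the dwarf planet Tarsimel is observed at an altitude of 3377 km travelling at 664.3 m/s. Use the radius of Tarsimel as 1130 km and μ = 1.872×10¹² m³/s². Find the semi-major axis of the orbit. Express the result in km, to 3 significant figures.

a ≈ 4810 km

r = 1130 + 3377 = 4507.0 km = 4.507×10⁶ m.
Specific orbital energy ε = v²/2 − μ/r = (664.3)²/2 − 1.872×10¹²/4.507×10⁶ = -1.947×10⁵ J/kg.
Since ε = −μ/(2a), a = −μ/(2ε) = 4.807×10⁶ m = 4807.2 km.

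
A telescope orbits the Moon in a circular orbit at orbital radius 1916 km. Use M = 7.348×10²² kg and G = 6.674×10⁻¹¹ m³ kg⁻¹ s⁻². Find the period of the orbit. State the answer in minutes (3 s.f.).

T ≈ 125 minutes

μ = GM = 6.674×10⁻¹¹ × 7.348×10²² = 4.904×10¹² m³/s².
r = 1916 km = 1.916×10⁶ m.
Kepler's third law: T = 2π√(r³/μ) = 2π√((1.916×10⁶)³ / 4.904×10¹²).
r³/μ = 1.434×10⁶ s², so T = 2π × 1.198×10³ = 7.525×10³ s.
Converting: 7.525×10³ s ÷ 60.00 = 125.4 minutes.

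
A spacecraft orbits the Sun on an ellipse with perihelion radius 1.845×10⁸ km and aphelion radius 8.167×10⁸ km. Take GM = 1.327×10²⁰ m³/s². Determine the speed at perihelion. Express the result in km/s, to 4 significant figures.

v ≈ 34.25 km/s

Semi-major axis a = (r_p + r_a)/2 = 5.0060×10⁸ km = 5.006×10¹¹ m.
Vis-viva: v² = μ(2/r − 1/a) = 1.327×10²⁰ × (1.084×10⁻¹¹ − 1.998×10⁻¹²) = 1.173×10⁹ m²/s².
v = 34250 m/s = 34.25 km/s.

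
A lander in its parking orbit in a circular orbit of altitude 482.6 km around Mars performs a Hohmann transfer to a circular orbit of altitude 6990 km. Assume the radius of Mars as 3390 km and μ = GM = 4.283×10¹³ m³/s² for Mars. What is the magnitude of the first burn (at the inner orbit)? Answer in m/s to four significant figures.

Δv ≈ 688.0 m/s

r₁ = 3390 + 482.6 = 3872.6 km = 3.8726×10⁶ m.
r₂ = 3390 + 6990 = 10380 km = 1.0380×10⁷ m.
Transfer ellipse a_t = (r₁ + r₂)/2 = 7.126×10⁶ m.
At r₁: circular v_c1 = √(μ/r₁) = 3326 m/s; transfer-periapsis v_p = √[μ(2/r₁ − 1/a_t)] = 4014 m/s.
Δv₁ = v_p − v_c1 = 688.0 m/s.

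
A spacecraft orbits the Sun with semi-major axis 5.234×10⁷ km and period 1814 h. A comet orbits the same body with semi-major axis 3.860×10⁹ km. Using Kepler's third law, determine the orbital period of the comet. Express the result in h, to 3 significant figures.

T₂ ≈ 1.15×10⁶ h

Kepler's third law: T² ∝ a³, so T₂ = T₁ (a₂/a₁)^(3/2).
a₂/a₁ = 73.75, (a₂/a₁)^(3/2) = 633.3.
T₂ = 1814 × 633.3 = 1.149×10⁶ h.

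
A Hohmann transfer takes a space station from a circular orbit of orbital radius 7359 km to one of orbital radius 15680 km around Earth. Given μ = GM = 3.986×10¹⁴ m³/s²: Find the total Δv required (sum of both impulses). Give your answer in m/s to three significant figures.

Δv_total ≈ 2240 m/s

r₁ = 7359 km = 7.359×10⁶ m.
r₂ = 15680 km = 1.568×10⁷ m.
Transfer ellipse a_t = (r₁ + r₂)/2 = 1.152×10⁷ m.
At r₁: circular v_c1 = √(μ/r₁) = 7360 m/s; transfer-perigee v_p = √[μ(2/r₁ − 1/a_t)] = 8586 m/s.
Δv₁ = v_p − v_c1 = 1227 m/s.
At r₂: circular v_c2 = √(μ/r₂) = 5042 m/s; transfer-apogee v_a = √[μ(2/r₂ − 1/a_t)] = 4030 m/s.
Δv₂ = v_c2 − v_a = 1012 m/s.
Total Δv = Δv₁ + Δv₂ = 2239 m/s.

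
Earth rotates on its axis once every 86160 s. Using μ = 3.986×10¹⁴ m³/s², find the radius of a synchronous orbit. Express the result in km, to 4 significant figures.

A synchronous orbit has period T, so by Kepler's third law a = (μT²/4π²)^(1/3).
μT²/4π² = 3.986×10¹⁴ × (8.616×10⁴)² / 39.48 = 7.495×10²² m³.
a = 4.216×10⁷ m = 42163 km.

r_sync ≈ 42160 km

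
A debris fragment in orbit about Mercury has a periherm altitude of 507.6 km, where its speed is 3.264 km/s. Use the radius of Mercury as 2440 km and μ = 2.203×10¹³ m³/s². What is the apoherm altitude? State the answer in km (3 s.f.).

apoherm altitude ≈ 4870 km

r_p = 2440 + 507.6 = 2947.6 km = 2.948×10⁶ m.
Specific energy ε = v²/2 − μ/r = -2.147×10⁶ J/kg, so a = −μ/(2ε) = 5.130×10⁶ m.
The apsides satisfy r_p + r_a = 2a, so the apoherm radius is 2a − r_p = 7.313×10⁶ m = 7313.1 km.
Apoherm altitude = 7313.1 − 2440 = 4873.1 km.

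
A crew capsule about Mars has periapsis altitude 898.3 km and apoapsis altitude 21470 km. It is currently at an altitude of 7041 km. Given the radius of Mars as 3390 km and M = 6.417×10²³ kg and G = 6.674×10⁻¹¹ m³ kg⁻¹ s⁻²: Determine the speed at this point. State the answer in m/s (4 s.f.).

v ≈ 2296 m/s

μ = GM = 6.674×10⁻¹¹ × 6.417×10²³ = 4.283×10¹³ m³/s².
r_p = 3390 + 898.3 = 4288.3 km = 4.2883×10⁶ m.
r_a = 3390 + 21470 = 24860 km = 2.4860×10⁷ m.
r = 3390 + 7041 = 10431 km = 1.043×10⁷ m.
Semi-major axis a = (r_p + r_a)/2 = 14574 km = 1.457×10⁷ m.
Vis-viva: v² = μ(2/r − 1/a) = 4.283×10¹³ × (1.917×10⁻⁷ − 6.861×10⁻⁸) = 5.273×10⁶ m²/s².
v = 2296 m/s.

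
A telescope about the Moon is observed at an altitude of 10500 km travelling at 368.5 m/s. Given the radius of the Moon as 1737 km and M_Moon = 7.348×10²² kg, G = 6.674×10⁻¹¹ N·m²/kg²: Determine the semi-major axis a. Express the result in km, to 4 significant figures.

μ = GM = 6.674×10⁻¹¹ × 7.348×10²² = 4.904×10¹² m³/s².
r = 1737 + 10500 = 12237 km = 1.224×10⁷ m.
Specific orbital energy ε = v²/2 − μ/r = (368.5)²/2 − 4.904×10¹²/1.224×10⁷ = -3.329×10⁵ J/kg.
Since ε = −μ/(2a), a = −μ/(2ε) = 7.367×10⁶ m = 7366.5 km.

a ≈ 7367 km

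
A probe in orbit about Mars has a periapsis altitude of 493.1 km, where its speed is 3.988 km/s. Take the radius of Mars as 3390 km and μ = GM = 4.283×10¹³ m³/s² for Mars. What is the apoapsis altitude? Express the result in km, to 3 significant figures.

r_p = 3390 + 493.1 = 3883.1 km = 3.883×10⁶ m.
Specific energy ε = v²/2 − μ/r = -3.078×10⁶ J/kg, so a = −μ/(2ε) = 6.958×10⁶ m.
The apsides satisfy r_p + r_a = 2a, so the apoapsis radius is 2a − r_p = 1.003×10⁷ m = 10033 km.
Apoapsis altitude = 10033 − 3390 = 6642.8 km.

apoapsis altitude ≈ 6640 km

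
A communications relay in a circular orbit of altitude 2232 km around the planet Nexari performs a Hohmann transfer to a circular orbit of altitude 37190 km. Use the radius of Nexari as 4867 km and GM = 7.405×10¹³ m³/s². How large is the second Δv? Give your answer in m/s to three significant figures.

Δv ≈ 614 m/s

r₁ = 4867 + 2232 = 7099.0 km = 7.0990×10⁶ m.
r₂ = 4867 + 37190 = 42057 km = 4.2057×10⁷ m.
Transfer ellipse a_t = (r₁ + r₂)/2 = 2.458×10⁷ m.
At r₁: circular v_c1 = √(μ/r₁) = 3230 m/s; transfer-periapsis v_p = √[μ(2/r₁ − 1/a_t)] = 4225 m/s.
At r₂: circular v_c2 = √(μ/r₂) = 1327 m/s; transfer-apoapsis v_a = √[μ(2/r₂ − 1/a_t)] = 713.1 m/s.
Δv₂ = v_c2 − v_a = 613.8 m/s.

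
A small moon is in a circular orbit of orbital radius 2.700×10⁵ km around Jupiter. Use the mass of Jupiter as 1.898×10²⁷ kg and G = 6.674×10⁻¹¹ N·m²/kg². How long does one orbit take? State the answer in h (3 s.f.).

T ≈ 21.8 h

μ = GM = 6.674×10⁻¹¹ × 1.898×10²⁷ = 1.267×10¹⁷ m³/s².
r = 2.700×10⁵ km = 2.700×10⁸ m.
Kepler's third law: T = 2π√(r³/μ) = 2π√((2.700×10⁸)³ / 1.267×10¹⁷).
r³/μ = 1.554×10⁸ s², so T = 2π × 1.247×10⁴ = 7.832×10⁴ s.
Converting: 7.832×10⁴ s ÷ 3600 = 21.76 h.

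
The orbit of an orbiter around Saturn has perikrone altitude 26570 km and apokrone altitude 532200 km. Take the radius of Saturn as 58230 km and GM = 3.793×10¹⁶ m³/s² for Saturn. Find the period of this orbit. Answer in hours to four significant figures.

r_p = 58230 + 26570 = 84800 km = 8.4800×10⁷ m.
r_a = 58230 + 532200 = 590430 km = 5.9043×10⁸ m.
Semi-major axis a = (r_p + r_a)/2 = (84800 + 5.9043×10⁵)/2 = 3.3762×10⁵ km = 3.376×10⁸ m.
By Kepler's third law T = 2π√(a³/μ) = 2π × 3.185×10⁴ = 2.001×10⁵ s.
= 55.59 hours.

T ≈ 55.59 hours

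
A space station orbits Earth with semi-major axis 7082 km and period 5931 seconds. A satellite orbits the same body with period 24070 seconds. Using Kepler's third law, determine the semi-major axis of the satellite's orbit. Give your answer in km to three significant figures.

a₂ ≈ 18000 km

Kepler's third law: a³ ∝ T², so a₂ = a₁ (T₂/T₁)^(2/3).
T₂/T₁ = 4.058, (T₂/T₁)^(2/3) = 2.544.
a₂ = 7082 × 2.544 = 18020 km.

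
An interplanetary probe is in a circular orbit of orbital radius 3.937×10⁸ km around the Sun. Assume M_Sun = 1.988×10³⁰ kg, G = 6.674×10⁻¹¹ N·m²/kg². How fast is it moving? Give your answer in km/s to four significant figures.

v ≈ 18.36 km/s

μ = GM = 6.674×10⁻¹¹ × 1.988×10³⁰ = 1.327×10²⁰ m³/s².
r = 3.937×10⁸ km = 3.937×10¹¹ m.
For a circular orbit v = √(μ/r) = √(1.327×10²⁰ / 3.937×10¹¹) = √(3.370×10⁸) = 18360 m/s.
That is 18.36 km/s.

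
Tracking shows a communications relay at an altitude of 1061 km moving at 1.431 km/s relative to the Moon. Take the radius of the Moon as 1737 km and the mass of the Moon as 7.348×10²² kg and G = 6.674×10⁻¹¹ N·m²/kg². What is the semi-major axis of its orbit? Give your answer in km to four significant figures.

a ≈ 3364 km

μ = GM = 6.674×10⁻¹¹ × 7.348×10²² = 4.904×10¹² m³/s².
r = 1737 + 1061 = 2798.0 km = 2.798×10⁶ m.
Vis-viva rearranged: 1/a = 2/r − v²/μ = 7.148×10⁻⁷ − 4.176×10⁻⁷ = 2.972×10⁻⁷ m⁻¹.
a = 3.364×10⁶ m = 3364.4 km.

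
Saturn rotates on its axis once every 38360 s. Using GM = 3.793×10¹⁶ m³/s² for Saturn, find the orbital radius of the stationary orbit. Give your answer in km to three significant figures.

A synchronous orbit has period T, so by Kepler's third law a = (μT²/4π²)^(1/3).
μT²/4π² = 3.793×10¹⁶ × (3.836×10⁴)² / 39.48 = 1.414×10²⁴ m³.
a = 1.122×10⁸ m = 1.1223×10⁵ km.

r_sync ≈ 1.12×10⁵ km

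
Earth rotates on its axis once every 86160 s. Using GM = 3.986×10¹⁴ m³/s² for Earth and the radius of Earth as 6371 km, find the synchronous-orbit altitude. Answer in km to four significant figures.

A synchronous orbit has period T, so by Kepler's third law a = (μT²/4π²)^(1/3).
μT²/4π² = 3.986×10¹⁴ × (8.616×10⁴)² / 39.48 = 7.495×10²² m³.
a = 4.216×10⁷ m = 42163 km.
Altitude h = a − R = 42163 − 6371 = 35792 km.

h_sync ≈ 35790 km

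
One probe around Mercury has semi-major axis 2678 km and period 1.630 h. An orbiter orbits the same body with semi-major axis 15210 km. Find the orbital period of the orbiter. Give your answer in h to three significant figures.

Kepler's third law: T² ∝ a³, so T₂ = T₁ (a₂/a₁)^(3/2).
a₂/a₁ = 5.680, (a₂/a₁)^(3/2) = 13.54.
T₂ = 1.630 × 13.54 = 22.06 h.

T₂ ≈ 22.1 h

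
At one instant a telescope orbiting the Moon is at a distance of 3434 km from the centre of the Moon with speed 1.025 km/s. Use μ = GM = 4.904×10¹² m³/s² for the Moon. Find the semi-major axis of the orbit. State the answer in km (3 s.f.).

r = 3.434×10⁶ m.
Vis-viva rearranged: 1/a = 2/r − v²/μ = 5.824×10⁻⁷ − 2.142×10⁻⁷ = 3.682×10⁻⁷ m⁻¹.
a = 2.716×10⁶ m = 2716.1 km.

a ≈ 2720 km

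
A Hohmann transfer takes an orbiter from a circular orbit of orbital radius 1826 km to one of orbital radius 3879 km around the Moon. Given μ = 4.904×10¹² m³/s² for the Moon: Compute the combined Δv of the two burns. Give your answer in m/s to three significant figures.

r₁ = 1826 km = 1.826×10⁶ m.
r₂ = 3879 km = 3.879×10⁶ m.
Transfer ellipse a_t = (r₁ + r₂)/2 = 2.852×10⁶ m.
At r₁: circular v_c1 = √(μ/r₁) = 1639 m/s; transfer-perilune v_p = √[μ(2/r₁ − 1/a_t)] = 1911 m/s.
Δv₁ = v_p − v_c1 = 272.3 m/s.
At r₂: circular v_c2 = √(μ/r₂) = 1124 m/s; transfer-apolune v_a = √[μ(2/r₂ − 1/a_t)] = 899.6 m/s.
Δv₂ = v_c2 − v_a = 224.8 m/s.
Total Δv = Δv₁ + Δv₂ = 497.0 m/s.

Δv_total ≈ 497 m/s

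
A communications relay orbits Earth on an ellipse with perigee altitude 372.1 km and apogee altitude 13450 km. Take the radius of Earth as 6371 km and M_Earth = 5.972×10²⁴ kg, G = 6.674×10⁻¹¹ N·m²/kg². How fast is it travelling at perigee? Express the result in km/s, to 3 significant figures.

v ≈ 9.39 km/s

μ = GM = 6.674×10⁻¹¹ × 5.972×10²⁴ = 3.986×10¹⁴ m³/s².
r_p = 6371 + 372.1 = 6743.1 km = 6.7431×10⁶ m.
r_a = 6371 + 13450 = 19821 km = 1.9821×10⁷ m.
Semi-major axis a = (r_p + r_a)/2 = 13282 km = 1.328×10⁷ m.
Vis-viva: v² = μ(2/r − 1/a) = 3.986×10¹⁴ × (2.966×10⁻⁷ − 7.529×10⁻⁸) = 8.821×10⁷ m²/s².
v = 9392 m/s = 9.392 km/s.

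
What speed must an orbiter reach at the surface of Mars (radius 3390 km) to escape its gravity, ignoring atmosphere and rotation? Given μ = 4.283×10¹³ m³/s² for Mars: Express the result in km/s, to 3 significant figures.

r = R = 3.390×10⁶ m.
Escape speed v_esc = √(2μ/r) = √(2 × 4.283×10¹³ / 3.390×10⁶) = √(2.527×10⁷) = 5027 m/s.
= 5.027 km/s.

v_esc ≈ 5.03 km/s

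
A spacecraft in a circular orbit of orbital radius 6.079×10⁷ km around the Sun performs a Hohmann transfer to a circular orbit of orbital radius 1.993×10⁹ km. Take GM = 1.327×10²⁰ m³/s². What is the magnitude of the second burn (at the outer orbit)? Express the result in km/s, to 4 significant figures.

Δv ≈ 6.175 km/s

r₁ = 6.079×10⁷ km = 6.079×10¹⁰ m.
r₂ = 1.993×10⁹ km = 1.993×10¹² m.
Transfer ellipse a_t = (r₁ + r₂)/2 = 1.027×10¹² m.
At r₁: circular v_c1 = √(μ/r₁) = 46720 m/s; transfer-perihelion v_p = √[μ(2/r₁ − 1/a_t)] = 65090 m/s.
At r₂: circular v_c2 = √(μ/r₂) = 8160 m/s; transfer-aphelion v_a = √[μ(2/r₂ − 1/a_t)] = 1985 m/s.
Δv₂ = v_c2 − v_a = 6175 m/s.
= 6.175 km/s.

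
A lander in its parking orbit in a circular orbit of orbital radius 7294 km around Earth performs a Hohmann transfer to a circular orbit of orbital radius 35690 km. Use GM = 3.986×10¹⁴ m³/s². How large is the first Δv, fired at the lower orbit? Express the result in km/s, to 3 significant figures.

Δv ≈ 2.13 km/s

r₁ = 7294 km = 7.294×10⁶ m.
r₂ = 35690 km = 3.569×10⁷ m.
Transfer ellipse a_t = (r₁ + r₂)/2 = 2.149×10⁷ m.
At r₁: circular v_c1 = √(μ/r₁) = 7392 m/s; transfer-perigee v_p = √[μ(2/r₁ − 1/a_t)] = 9526 m/s.
Δv₁ = v_p − v_c1 = 2134 m/s.
= 2.134 km/s.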